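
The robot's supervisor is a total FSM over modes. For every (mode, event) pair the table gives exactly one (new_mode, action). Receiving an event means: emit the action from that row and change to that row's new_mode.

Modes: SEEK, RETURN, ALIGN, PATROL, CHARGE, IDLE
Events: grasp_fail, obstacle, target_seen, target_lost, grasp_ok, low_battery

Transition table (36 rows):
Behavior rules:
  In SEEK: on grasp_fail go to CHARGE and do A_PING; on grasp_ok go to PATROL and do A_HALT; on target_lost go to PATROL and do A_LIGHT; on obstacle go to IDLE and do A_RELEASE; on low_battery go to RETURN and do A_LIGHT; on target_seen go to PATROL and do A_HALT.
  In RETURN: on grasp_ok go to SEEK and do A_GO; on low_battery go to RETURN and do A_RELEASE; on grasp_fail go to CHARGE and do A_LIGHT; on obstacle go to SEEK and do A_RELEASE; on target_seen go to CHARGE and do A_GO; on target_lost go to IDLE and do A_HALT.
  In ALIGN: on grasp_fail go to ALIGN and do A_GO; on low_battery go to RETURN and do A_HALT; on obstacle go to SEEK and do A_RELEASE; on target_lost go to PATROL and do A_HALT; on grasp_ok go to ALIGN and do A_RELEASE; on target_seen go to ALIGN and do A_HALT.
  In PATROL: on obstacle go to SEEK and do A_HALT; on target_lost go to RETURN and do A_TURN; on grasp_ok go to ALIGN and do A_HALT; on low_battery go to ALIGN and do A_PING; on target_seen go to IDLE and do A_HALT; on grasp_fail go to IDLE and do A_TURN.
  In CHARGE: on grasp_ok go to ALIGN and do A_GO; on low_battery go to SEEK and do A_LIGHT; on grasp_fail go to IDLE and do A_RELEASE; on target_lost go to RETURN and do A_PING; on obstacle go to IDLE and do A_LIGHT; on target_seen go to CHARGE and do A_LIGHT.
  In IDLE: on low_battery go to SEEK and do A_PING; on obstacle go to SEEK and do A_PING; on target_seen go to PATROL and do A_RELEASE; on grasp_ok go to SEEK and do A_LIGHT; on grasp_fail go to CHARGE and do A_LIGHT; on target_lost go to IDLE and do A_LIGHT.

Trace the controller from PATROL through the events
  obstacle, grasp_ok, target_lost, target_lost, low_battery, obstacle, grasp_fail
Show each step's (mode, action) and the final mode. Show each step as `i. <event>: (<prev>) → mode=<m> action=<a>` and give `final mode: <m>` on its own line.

1. obstacle: (PATROL) → mode=SEEK action=A_HALT
2. grasp_ok: (SEEK) → mode=PATROL action=A_HALT
3. target_lost: (PATROL) → mode=RETURN action=A_TURN
4. target_lost: (RETURN) → mode=IDLE action=A_HALT
5. low_battery: (IDLE) → mode=SEEK action=A_PING
6. obstacle: (SEEK) → mode=IDLE action=A_RELEASE
7. grasp_fail: (IDLE) → mode=CHARGE action=A_LIGHT

final mode: CHARGE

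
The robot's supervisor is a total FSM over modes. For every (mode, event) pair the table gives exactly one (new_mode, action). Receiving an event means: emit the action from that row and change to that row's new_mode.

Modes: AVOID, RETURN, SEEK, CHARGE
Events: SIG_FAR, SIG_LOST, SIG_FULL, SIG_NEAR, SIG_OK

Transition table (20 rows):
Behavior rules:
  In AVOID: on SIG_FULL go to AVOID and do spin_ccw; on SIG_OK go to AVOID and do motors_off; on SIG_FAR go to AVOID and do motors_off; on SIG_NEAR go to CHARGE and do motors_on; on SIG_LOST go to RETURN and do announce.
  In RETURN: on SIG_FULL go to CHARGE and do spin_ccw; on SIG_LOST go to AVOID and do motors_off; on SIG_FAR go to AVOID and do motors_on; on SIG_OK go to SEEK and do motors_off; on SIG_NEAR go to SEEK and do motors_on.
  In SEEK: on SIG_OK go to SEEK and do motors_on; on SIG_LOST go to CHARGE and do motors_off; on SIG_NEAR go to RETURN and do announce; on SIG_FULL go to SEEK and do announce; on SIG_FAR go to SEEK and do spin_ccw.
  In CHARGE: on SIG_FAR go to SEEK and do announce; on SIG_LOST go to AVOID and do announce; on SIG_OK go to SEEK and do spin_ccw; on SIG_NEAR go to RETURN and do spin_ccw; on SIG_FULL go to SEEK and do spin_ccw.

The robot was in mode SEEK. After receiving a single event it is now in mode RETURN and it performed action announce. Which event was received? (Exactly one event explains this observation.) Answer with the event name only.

try SIG_FAR: (SEEK, SIG_FAR) → (SEEK, spin_ccw)
try SIG_LOST: (SEEK, SIG_LOST) → (CHARGE, motors_off)
try SIG_FULL: (SEEK, SIG_FULL) → (SEEK, announce)
try SIG_NEAR: (SEEK, SIG_NEAR) → (RETURN, announce)  ← matches
try SIG_OK: (SEEK, SIG_OK) → (SEEK, motors_on)

SIG_NEAR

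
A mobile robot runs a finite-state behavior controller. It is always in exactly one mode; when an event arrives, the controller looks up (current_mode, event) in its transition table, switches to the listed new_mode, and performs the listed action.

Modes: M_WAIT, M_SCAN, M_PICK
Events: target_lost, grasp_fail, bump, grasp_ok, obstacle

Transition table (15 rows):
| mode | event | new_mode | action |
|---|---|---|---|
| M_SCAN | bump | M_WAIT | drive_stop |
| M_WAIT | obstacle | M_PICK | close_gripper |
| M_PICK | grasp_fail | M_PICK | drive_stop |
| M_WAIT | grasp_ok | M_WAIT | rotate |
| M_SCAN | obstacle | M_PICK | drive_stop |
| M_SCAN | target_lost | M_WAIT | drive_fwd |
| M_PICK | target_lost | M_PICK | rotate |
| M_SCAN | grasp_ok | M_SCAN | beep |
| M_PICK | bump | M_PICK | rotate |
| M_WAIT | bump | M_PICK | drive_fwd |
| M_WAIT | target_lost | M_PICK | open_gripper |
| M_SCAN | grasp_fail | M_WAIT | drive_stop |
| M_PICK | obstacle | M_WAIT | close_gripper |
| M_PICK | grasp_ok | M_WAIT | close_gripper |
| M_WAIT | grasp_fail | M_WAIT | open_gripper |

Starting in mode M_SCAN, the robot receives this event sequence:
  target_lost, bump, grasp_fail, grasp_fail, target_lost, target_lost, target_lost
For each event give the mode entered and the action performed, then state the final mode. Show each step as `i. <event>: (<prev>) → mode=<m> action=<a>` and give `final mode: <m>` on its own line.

1. target_lost: (M_SCAN) → mode=M_WAIT action=drive_fwd
2. bump: (M_WAIT) → mode=M_PICK action=drive_fwd
3. grasp_fail: (M_PICK) → mode=M_PICK action=drive_stop
4. grasp_fail: (M_PICK) → mode=M_PICK action=drive_stop
5. target_lost: (M_PICK) → mode=M_PICK action=rotate
6. target_lost: (M_PICK) → mode=M_PICK action=rotate
7. target_lost: (M_PICK) → mode=M_PICK action=rotate

final mode: M_PICK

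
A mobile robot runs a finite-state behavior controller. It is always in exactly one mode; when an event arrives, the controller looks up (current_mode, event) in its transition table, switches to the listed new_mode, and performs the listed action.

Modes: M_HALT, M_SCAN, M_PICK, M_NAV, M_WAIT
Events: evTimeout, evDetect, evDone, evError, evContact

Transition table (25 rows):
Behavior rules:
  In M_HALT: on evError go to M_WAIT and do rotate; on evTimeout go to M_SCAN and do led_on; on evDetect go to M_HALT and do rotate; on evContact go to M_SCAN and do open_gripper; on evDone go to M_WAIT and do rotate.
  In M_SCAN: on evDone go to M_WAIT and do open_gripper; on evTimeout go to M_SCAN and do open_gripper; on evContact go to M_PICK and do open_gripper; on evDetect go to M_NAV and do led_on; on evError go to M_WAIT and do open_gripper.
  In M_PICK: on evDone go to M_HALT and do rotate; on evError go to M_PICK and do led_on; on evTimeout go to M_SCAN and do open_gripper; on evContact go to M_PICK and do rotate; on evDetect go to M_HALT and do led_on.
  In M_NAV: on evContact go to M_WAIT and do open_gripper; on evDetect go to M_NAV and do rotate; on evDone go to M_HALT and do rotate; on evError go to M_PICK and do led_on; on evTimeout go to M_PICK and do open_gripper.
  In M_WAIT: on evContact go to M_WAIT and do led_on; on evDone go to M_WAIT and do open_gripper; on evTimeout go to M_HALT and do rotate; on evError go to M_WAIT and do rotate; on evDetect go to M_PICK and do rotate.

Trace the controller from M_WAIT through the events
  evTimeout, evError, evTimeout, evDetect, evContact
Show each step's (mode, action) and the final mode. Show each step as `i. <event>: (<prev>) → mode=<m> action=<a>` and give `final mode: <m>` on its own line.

final mode: M_SCAN

1. evTimeout: (M_WAIT) → mode=M_HALT action=rotate
2. evError: (M_HALT) → mode=M_WAIT action=rotate
3. evTimeout: (M_WAIT) → mode=M_HALT action=rotate
4. evDetect: (M_HALT) → mode=M_HALT action=rotate
5. evContact: (M_HALT) → mode=M_SCAN action=open_gripper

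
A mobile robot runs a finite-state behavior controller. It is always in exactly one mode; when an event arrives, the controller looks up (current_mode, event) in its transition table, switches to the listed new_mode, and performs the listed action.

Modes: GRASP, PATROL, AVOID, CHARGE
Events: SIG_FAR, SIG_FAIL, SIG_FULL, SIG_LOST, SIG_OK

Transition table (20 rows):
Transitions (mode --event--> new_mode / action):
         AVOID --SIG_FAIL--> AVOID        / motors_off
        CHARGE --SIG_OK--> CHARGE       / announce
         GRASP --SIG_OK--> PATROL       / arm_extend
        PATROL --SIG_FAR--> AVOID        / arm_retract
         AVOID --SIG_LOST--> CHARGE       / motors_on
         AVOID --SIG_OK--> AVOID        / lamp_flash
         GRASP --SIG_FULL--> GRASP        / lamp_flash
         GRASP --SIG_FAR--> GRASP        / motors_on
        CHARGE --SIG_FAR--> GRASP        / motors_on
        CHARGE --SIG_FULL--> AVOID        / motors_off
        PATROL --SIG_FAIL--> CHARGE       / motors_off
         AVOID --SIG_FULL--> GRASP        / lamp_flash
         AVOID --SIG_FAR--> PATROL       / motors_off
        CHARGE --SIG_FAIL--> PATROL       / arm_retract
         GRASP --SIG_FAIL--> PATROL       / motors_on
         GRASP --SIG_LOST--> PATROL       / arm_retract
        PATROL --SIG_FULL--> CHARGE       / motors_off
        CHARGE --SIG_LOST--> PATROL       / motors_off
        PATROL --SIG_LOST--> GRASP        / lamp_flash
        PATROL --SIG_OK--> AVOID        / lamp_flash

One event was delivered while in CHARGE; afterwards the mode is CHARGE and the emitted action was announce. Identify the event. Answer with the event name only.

SIG_OK

try SIG_FAR: (CHARGE, SIG_FAR) → (GRASP, motors_on)
try SIG_FAIL: (CHARGE, SIG_FAIL) → (PATROL, arm_retract)
try SIG_FULL: (CHARGE, SIG_FULL) → (AVOID, motors_off)
try SIG_LOST: (CHARGE, SIG_LOST) → (PATROL, motors_off)
try SIG_OK: (CHARGE, SIG_OK) → (CHARGE, announce)  ← matches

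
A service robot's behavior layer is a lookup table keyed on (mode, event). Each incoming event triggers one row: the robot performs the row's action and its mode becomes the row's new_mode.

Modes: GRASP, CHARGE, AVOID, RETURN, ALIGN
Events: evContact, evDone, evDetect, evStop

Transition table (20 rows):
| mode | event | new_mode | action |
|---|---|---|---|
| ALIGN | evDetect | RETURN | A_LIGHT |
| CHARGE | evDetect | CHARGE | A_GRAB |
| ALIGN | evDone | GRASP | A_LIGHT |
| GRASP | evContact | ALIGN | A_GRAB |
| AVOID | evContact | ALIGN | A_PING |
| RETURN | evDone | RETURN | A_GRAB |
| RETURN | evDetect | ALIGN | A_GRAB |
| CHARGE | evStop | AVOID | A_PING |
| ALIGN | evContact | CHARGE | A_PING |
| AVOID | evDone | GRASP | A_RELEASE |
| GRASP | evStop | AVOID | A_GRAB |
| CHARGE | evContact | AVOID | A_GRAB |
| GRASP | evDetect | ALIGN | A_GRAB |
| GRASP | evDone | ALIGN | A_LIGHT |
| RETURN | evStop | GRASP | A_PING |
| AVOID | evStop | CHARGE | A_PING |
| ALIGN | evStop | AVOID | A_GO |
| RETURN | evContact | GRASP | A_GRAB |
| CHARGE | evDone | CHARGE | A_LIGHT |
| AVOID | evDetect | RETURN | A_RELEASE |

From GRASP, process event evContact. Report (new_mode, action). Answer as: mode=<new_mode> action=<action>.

current mode = GRASP; filter table to that mode:
  (GRASP, evContact) → (ALIGN, A_GRAB)  ← event matches
  (GRASP, evStop) → (AVOID, A_GRAB)
  (GRASP, evDetect) → (ALIGN, A_GRAB)
  (GRASP, evDone) → (ALIGN, A_LIGHT)
event = evContact selects (ALIGN, A_GRAB)

mode=ALIGN action=A_GRAB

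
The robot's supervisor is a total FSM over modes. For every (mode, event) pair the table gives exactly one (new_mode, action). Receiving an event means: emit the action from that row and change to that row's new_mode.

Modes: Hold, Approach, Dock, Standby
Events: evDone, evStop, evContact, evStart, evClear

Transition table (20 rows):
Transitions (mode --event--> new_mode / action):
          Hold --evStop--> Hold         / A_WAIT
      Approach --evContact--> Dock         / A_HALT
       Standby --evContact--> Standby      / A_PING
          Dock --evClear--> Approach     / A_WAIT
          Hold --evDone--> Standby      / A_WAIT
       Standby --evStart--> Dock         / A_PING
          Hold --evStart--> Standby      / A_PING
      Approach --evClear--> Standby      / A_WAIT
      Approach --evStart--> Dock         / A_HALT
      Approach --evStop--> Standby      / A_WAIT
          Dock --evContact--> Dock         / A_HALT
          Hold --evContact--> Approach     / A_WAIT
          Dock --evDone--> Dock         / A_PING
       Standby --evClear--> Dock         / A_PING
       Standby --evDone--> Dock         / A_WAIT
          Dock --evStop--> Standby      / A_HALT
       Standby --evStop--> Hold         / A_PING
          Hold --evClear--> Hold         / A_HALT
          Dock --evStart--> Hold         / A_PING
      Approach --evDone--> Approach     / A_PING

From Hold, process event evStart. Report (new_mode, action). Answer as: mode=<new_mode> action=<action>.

current mode = Hold; filter table to that mode:
  (Hold, evStop) → (Hold, A_WAIT)
  (Hold, evDone) → (Standby, A_WAIT)
  (Hold, evStart) → (Standby, A_PING)  ← event matches
  (Hold, evContact) → (Approach, A_WAIT)
  (Hold, evClear) → (Hold, A_HALT)
event = evStart selects (Standby, A_PING)

mode=Standby action=A_PING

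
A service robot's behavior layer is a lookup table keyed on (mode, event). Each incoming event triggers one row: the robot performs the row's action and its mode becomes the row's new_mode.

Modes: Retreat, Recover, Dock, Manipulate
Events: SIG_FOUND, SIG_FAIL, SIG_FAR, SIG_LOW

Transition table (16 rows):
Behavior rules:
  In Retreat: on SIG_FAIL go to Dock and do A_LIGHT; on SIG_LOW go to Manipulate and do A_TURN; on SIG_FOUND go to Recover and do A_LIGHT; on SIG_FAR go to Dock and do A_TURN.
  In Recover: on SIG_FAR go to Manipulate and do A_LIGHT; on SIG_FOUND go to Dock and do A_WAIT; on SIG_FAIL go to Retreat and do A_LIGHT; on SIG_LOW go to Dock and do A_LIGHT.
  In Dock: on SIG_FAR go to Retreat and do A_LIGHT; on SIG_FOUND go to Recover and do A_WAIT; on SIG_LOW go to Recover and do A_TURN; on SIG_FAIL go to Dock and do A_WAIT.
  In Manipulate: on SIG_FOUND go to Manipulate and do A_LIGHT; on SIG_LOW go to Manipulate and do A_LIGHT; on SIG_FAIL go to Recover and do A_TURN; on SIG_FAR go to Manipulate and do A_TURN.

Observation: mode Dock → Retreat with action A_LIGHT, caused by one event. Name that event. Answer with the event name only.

SIG_FAR

try SIG_FOUND: (Dock, SIG_FOUND) → (Recover, A_WAIT)
try SIG_FAIL: (Dock, SIG_FAIL) → (Dock, A_WAIT)
try SIG_FAR: (Dock, SIG_FAR) → (Retreat, A_LIGHT)  ← matches
try SIG_LOW: (Dock, SIG_LOW) → (Recover, A_TURN)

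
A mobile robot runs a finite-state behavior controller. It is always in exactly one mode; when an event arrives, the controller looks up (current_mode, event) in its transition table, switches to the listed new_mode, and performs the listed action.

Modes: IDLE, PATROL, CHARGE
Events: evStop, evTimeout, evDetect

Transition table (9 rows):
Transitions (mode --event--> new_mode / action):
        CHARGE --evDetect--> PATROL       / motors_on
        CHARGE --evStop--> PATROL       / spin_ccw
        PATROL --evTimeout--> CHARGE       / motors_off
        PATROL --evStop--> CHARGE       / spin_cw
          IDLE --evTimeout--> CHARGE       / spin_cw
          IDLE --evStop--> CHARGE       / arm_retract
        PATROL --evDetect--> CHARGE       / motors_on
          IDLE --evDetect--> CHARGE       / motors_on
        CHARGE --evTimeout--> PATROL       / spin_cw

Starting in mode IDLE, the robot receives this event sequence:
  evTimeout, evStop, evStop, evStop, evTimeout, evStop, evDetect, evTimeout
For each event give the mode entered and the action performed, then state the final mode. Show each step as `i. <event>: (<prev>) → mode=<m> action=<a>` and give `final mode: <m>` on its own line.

final mode: PATROL

1. evTimeout: (IDLE) → mode=CHARGE action=spin_cw
2. evStop: (CHARGE) → mode=PATROL action=spin_ccw
3. evStop: (PATROL) → mode=CHARGE action=spin_cw
4. evStop: (CHARGE) → mode=PATROL action=spin_ccw
5. evTimeout: (PATROL) → mode=CHARGE action=motors_off
6. evStop: (CHARGE) → mode=PATROL action=spin_ccw
7. evDetect: (PATROL) → mode=CHARGE action=motors_on
8. evTimeout: (CHARGE) → mode=PATROL action=spin_cw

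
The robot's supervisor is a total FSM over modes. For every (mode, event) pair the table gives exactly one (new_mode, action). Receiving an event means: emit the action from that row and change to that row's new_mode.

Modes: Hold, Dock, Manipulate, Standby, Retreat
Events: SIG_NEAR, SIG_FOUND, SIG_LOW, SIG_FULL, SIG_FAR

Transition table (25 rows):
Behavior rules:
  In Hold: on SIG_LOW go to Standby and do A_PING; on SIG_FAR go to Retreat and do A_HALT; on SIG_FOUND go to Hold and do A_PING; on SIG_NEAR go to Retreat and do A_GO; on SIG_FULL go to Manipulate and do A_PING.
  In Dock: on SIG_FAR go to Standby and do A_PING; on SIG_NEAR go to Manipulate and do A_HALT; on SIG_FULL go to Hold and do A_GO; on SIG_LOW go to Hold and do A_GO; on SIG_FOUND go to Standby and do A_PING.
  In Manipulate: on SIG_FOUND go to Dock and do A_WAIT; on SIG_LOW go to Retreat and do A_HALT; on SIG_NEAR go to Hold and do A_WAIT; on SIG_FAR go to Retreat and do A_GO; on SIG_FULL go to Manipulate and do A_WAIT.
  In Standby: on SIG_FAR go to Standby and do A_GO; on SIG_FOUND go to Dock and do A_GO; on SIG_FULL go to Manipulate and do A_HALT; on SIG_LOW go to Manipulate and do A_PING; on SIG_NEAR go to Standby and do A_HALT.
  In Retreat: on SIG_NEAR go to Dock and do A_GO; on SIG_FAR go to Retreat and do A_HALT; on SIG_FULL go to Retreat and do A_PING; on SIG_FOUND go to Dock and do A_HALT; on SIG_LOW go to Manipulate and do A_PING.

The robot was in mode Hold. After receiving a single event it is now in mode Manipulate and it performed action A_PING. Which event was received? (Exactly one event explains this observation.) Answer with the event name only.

SIG_FULL

try SIG_NEAR: (Hold, SIG_NEAR) → (Retreat, A_GO)
try SIG_FOUND: (Hold, SIG_FOUND) → (Hold, A_PING)
try SIG_LOW: (Hold, SIG_LOW) → (Standby, A_PING)
try SIG_FULL: (Hold, SIG_FULL) → (Manipulate, A_PING)  ← matches
try SIG_FAR: (Hold, SIG_FAR) → (Retreat, A_HALT)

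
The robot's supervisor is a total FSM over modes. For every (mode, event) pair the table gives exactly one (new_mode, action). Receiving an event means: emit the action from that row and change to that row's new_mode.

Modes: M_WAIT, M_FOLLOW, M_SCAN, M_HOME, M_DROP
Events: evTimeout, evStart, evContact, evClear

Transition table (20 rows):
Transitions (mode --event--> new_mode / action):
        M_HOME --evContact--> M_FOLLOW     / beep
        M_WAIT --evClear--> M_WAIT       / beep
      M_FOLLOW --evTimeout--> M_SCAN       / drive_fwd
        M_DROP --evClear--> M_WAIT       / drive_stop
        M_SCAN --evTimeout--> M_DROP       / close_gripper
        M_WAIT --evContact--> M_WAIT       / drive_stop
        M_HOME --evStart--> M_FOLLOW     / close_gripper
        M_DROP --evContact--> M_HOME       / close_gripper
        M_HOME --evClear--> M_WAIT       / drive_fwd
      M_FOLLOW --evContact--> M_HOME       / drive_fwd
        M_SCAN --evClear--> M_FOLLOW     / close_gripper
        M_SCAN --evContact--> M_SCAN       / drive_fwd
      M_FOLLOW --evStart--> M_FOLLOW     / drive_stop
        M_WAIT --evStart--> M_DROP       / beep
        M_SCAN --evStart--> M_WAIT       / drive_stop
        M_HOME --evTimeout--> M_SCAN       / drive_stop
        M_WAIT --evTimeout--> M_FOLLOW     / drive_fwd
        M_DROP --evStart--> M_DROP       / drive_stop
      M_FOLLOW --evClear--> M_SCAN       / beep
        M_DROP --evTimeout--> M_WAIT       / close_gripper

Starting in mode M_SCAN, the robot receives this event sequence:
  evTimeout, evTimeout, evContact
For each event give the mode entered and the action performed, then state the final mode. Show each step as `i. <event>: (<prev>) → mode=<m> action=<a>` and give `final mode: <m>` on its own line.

final mode: M_WAIT

1. evTimeout: (M_SCAN) → mode=M_DROP action=close_gripper
2. evTimeout: (M_DROP) → mode=M_WAIT action=close_gripper
3. evContact: (M_WAIT) → mode=M_WAIT action=drive_stop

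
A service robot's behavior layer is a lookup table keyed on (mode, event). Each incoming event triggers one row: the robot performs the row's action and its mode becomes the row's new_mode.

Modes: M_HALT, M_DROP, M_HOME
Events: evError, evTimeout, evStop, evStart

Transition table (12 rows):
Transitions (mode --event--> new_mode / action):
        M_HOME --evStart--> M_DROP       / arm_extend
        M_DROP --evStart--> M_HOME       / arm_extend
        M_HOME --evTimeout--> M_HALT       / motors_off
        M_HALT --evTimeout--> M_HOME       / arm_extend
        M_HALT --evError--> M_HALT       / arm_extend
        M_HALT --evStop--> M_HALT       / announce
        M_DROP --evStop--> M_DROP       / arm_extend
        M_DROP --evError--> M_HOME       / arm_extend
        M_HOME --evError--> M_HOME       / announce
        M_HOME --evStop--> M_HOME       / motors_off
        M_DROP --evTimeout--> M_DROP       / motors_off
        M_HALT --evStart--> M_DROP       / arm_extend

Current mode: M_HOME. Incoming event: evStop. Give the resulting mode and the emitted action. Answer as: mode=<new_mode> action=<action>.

mode=M_HOME action=motors_off

current mode = M_HOME; filter table to that mode:
  (M_HOME, evStart) → (M_DROP, arm_extend)
  (M_HOME, evTimeout) → (M_HALT, motors_off)
  (M_HOME, evError) → (M_HOME, announce)
  (M_HOME, evStop) → (M_HOME, motors_off)  ← event matches
event = evStop selects (M_HOME, motors_off)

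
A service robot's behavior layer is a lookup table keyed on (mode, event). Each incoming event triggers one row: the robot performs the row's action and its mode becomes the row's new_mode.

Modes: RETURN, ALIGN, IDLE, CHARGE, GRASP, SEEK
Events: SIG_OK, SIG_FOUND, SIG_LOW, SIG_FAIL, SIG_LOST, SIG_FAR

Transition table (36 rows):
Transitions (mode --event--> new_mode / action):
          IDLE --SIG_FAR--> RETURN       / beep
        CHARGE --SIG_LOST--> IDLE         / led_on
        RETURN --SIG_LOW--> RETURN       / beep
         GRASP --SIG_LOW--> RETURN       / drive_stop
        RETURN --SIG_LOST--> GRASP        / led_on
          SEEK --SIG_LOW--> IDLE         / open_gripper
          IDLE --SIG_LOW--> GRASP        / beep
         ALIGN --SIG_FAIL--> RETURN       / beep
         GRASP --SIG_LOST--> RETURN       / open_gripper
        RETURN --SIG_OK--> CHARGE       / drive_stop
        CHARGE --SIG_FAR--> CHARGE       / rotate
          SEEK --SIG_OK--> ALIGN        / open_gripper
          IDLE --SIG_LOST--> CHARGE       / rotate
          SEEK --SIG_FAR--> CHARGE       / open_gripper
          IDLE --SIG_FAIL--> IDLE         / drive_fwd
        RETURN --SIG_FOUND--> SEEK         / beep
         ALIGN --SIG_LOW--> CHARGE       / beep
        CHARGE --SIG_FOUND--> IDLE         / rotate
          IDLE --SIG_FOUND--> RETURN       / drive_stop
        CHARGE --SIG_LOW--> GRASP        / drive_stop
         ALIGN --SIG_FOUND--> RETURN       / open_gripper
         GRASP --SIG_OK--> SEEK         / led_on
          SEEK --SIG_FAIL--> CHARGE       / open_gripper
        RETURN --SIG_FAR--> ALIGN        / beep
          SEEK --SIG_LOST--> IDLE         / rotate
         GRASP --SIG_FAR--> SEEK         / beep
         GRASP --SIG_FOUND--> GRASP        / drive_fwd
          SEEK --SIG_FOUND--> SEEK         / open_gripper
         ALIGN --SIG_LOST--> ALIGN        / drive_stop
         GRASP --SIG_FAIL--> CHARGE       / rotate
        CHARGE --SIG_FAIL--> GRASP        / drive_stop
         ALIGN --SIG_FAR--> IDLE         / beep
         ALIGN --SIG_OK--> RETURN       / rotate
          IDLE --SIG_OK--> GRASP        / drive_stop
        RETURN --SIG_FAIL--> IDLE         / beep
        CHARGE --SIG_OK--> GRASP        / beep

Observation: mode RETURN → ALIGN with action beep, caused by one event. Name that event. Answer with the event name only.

SIG_FAR

try SIG_OK: (RETURN, SIG_OK) → (CHARGE, drive_stop)
try SIG_FOUND: (RETURN, SIG_FOUND) → (SEEK, beep)
try SIG_LOW: (RETURN, SIG_LOW) → (RETURN, beep)
try SIG_FAIL: (RETURN, SIG_FAIL) → (IDLE, beep)
try SIG_LOST: (RETURN, SIG_LOST) → (GRASP, led_on)
try SIG_FAR: (RETURN, SIG_FAR) → (ALIGN, beep)  ← matches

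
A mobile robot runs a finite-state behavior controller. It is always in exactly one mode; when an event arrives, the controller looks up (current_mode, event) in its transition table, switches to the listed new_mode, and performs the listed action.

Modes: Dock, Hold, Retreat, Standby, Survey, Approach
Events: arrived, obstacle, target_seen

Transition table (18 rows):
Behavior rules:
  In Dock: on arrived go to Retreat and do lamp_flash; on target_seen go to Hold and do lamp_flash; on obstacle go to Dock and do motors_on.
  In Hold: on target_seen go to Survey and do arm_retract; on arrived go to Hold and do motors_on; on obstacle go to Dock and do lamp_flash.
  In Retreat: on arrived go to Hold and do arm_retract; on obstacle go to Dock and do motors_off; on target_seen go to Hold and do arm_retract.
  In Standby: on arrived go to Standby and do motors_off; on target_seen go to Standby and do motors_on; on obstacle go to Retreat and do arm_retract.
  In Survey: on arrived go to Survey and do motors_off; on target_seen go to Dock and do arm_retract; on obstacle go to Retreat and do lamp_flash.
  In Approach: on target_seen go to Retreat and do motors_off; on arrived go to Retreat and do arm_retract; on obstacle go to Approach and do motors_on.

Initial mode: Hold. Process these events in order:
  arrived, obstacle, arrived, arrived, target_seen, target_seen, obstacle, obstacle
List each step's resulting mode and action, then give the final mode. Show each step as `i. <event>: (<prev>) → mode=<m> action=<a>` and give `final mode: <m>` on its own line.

1. arrived: (Hold) → mode=Hold action=motors_on
2. obstacle: (Hold) → mode=Dock action=lamp_flash
3. arrived: (Dock) → mode=Retreat action=lamp_flash
4. arrived: (Retreat) → mode=Hold action=arm_retract
5. target_seen: (Hold) → mode=Survey action=arm_retract
6. target_seen: (Survey) → mode=Dock action=arm_retract
7. obstacle: (Dock) → mode=Dock action=motors_on
8. obstacle: (Dock) → mode=Dock action=motors_on

final mode: Dock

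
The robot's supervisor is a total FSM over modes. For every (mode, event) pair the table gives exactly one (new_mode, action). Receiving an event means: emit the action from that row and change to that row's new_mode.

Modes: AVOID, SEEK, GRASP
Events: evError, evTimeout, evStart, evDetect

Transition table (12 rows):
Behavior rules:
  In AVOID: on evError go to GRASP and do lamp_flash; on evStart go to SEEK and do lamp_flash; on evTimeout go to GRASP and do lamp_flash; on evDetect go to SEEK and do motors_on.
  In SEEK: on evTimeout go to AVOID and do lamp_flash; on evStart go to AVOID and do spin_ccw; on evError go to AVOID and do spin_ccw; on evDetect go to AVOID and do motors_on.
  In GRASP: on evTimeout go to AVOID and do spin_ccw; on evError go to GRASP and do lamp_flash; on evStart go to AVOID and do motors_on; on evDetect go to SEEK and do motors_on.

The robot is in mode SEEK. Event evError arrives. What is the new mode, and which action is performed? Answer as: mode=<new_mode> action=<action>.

current mode = SEEK; filter table to that mode:
  (SEEK, evTimeout) → (AVOID, lamp_flash)
  (SEEK, evStart) → (AVOID, spin_ccw)
  (SEEK, evError) → (AVOID, spin_ccw)  ← event matches
  (SEEK, evDetect) → (AVOID, motors_on)
event = evError selects (AVOID, spin_ccw)

mode=AVOID action=spin_ccw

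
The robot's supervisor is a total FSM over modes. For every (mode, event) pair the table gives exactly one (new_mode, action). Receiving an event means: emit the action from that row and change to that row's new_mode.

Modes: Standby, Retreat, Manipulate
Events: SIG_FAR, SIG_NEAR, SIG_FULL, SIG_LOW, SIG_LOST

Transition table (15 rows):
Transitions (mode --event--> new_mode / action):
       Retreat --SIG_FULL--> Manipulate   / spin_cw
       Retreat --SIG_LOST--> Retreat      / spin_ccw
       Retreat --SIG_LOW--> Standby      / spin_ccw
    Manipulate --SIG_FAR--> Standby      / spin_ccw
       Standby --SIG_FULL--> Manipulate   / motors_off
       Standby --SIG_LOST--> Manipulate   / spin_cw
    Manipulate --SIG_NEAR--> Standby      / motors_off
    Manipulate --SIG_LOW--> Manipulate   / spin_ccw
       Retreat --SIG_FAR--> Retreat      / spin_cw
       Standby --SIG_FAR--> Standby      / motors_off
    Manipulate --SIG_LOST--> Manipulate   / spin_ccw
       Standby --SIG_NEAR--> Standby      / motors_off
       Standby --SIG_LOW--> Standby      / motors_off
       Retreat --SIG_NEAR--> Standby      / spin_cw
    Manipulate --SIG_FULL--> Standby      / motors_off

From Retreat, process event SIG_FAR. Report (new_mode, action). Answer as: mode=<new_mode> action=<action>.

mode=Retreat action=spin_cw

current mode = Retreat; filter table to that mode:
  (Retreat, SIG_FULL) → (Manipulate, spin_cw)
  (Retreat, SIG_LOST) → (Retreat, spin_ccw)
  (Retreat, SIG_LOW) → (Standby, spin_ccw)
  (Retreat, SIG_FAR) → (Retreat, spin_cw)  ← event matches
  (Retreat, SIG_NEAR) → (Standby, spin_cw)
event = SIG_FAR selects (Retreat, spin_cw)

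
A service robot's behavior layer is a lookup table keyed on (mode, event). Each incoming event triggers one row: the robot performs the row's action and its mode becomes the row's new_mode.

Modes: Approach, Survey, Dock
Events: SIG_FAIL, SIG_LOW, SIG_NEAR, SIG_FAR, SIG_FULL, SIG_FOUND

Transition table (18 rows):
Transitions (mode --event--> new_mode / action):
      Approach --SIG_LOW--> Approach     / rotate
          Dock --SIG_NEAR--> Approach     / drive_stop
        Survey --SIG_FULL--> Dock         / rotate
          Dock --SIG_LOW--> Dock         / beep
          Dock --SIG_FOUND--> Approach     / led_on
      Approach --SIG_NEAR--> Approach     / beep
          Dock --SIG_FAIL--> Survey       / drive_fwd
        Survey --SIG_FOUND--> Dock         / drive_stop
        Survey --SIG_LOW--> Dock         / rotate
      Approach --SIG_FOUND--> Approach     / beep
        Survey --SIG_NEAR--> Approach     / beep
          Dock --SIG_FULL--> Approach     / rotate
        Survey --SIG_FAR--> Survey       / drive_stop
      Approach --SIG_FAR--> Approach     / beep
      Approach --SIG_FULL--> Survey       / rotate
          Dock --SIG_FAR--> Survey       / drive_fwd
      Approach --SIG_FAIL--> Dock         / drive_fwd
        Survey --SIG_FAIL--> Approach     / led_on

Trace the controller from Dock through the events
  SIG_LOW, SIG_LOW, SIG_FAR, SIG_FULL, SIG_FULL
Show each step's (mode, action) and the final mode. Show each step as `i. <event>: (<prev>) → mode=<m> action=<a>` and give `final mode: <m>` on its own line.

final mode: Approach

1. SIG_LOW: (Dock) → mode=Dock action=beep
2. SIG_LOW: (Dock) → mode=Dock action=beep
3. SIG_FAR: (Dock) → mode=Survey action=drive_fwd
4. SIG_FULL: (Survey) → mode=Dock action=rotate
5. SIG_FULL: (Dock) → mode=Approach action=rotate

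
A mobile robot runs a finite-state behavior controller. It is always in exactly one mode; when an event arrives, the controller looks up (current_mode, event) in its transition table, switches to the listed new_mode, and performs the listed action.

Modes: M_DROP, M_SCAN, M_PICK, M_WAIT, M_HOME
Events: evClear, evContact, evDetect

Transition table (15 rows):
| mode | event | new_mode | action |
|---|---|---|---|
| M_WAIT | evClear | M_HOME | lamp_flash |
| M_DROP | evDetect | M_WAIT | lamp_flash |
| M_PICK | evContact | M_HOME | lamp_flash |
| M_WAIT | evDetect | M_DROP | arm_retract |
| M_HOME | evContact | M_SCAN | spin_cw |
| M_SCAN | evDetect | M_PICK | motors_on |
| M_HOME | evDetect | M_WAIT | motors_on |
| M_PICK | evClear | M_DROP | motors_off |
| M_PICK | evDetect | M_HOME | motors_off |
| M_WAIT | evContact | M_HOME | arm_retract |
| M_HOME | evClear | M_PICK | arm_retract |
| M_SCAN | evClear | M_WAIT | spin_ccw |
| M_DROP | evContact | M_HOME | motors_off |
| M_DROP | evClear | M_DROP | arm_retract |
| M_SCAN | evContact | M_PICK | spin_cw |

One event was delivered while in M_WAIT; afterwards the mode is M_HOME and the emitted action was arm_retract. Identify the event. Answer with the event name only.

try evClear: (M_WAIT, evClear) → (M_HOME, lamp_flash)
try evContact: (M_WAIT, evContact) → (M_HOME, arm_retract)  ← matches
try evDetect: (M_WAIT, evDetect) → (M_DROP, arm_retract)

evContact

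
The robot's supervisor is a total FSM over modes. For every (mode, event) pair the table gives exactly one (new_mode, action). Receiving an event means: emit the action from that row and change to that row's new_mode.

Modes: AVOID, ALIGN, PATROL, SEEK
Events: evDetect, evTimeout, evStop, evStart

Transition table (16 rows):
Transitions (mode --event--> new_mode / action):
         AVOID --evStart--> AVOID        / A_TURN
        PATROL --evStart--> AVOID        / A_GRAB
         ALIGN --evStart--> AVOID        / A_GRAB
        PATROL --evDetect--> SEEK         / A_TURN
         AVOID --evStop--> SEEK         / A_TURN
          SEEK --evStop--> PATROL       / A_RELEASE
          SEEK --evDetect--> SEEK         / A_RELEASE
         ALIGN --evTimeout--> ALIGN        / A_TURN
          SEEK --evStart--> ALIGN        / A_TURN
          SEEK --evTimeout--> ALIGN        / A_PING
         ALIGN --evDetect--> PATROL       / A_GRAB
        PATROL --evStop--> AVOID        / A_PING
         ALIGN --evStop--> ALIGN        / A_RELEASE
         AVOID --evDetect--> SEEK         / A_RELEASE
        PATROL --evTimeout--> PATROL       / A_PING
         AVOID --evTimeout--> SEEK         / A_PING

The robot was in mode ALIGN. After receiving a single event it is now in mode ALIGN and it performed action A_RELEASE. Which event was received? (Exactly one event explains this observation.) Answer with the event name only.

try evDetect: (ALIGN, evDetect) → (PATROL, A_GRAB)
try evTimeout: (ALIGN, evTimeout) → (ALIGN, A_TURN)
try evStop: (ALIGN, evStop) → (ALIGN, A_RELEASE)  ← matches
try evStart: (ALIGN, evStart) → (AVOID, A_GRAB)

evStop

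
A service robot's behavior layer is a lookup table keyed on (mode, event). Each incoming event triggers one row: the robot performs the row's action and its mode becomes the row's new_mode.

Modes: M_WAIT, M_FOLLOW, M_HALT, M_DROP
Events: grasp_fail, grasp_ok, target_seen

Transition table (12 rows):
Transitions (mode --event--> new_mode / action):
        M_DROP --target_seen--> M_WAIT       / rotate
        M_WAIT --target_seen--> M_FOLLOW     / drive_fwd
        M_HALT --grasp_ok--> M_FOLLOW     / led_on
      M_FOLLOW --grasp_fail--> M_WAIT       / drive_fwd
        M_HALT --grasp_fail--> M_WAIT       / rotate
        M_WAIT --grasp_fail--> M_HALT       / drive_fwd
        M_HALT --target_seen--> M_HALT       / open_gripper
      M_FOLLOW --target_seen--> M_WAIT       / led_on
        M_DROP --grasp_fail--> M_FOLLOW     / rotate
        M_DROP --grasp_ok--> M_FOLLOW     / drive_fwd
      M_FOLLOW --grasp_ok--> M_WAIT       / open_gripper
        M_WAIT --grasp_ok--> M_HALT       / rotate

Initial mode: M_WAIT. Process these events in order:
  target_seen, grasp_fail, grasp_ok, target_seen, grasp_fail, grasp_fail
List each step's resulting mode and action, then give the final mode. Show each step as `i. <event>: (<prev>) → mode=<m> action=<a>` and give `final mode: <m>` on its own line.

final mode: M_HALT

1. target_seen: (M_WAIT) → mode=M_FOLLOW action=drive_fwd
2. grasp_fail: (M_FOLLOW) → mode=M_WAIT action=drive_fwd
3. grasp_ok: (M_WAIT) → mode=M_HALT action=rotate
4. target_seen: (M_HALT) → mode=M_HALT action=open_gripper
5. grasp_fail: (M_HALT) → mode=M_WAIT action=rotate
6. grasp_fail: (M_WAIT) → mode=M_HALT action=drive_fwd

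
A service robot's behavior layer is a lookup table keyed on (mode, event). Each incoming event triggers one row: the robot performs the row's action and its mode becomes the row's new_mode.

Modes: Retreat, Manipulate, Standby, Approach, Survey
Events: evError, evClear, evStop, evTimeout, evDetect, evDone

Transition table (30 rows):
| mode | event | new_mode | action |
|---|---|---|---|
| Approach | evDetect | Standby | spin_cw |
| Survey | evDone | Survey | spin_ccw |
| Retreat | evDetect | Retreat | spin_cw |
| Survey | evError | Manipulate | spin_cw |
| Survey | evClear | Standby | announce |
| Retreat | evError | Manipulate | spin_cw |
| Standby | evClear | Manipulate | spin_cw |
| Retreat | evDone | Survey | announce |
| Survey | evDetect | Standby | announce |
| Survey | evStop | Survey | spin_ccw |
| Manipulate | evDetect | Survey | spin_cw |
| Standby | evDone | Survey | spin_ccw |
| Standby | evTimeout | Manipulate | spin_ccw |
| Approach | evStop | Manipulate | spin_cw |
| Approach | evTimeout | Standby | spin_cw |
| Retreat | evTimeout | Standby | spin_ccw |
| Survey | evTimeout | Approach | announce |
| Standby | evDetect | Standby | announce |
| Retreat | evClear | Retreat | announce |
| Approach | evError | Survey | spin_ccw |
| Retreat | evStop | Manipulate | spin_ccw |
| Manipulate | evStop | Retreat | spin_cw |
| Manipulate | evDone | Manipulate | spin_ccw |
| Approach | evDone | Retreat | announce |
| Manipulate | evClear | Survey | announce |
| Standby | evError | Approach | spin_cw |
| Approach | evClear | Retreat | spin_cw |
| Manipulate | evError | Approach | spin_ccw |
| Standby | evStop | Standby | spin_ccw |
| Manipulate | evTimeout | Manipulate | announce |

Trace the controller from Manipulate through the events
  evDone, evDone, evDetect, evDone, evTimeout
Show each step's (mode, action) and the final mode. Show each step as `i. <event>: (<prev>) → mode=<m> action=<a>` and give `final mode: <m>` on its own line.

final mode: Approach

1. evDone: (Manipulate) → mode=Manipulate action=spin_ccw
2. evDone: (Manipulate) → mode=Manipulate action=spin_ccw
3. evDetect: (Manipulate) → mode=Survey action=spin_cw
4. evDone: (Survey) → mode=Survey action=spin_ccw
5. evTimeout: (Survey) → mode=Approach action=announce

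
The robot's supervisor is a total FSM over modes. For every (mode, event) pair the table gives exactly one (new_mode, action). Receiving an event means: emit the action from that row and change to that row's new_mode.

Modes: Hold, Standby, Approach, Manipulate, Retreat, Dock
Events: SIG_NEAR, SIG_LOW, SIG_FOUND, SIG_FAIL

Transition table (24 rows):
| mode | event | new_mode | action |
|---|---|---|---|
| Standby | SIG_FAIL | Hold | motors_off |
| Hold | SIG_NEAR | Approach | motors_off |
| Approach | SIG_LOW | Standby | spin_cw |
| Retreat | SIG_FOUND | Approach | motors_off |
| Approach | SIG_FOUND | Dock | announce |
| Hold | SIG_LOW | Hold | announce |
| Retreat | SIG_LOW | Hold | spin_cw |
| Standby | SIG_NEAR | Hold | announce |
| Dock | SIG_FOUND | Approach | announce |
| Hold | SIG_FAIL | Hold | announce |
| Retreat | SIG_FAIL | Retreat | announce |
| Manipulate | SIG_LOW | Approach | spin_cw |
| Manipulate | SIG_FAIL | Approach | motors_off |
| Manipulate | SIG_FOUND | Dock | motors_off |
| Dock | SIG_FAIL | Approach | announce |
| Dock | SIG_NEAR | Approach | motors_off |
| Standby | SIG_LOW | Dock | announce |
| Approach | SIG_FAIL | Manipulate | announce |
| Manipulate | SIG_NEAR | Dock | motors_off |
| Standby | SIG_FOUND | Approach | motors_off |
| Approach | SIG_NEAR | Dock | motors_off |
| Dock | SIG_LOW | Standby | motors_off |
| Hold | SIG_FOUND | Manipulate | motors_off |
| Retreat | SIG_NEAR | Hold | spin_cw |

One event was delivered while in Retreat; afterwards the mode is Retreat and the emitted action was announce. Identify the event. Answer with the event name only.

try SIG_NEAR: (Retreat, SIG_NEAR) → (Hold, spin_cw)
try SIG_LOW: (Retreat, SIG_LOW) → (Hold, spin_cw)
try SIG_FOUND: (Retreat, SIG_FOUND) → (Approach, motors_off)
try SIG_FAIL: (Retreat, SIG_FAIL) → (Retreat, announce)  ← matches

SIG_FAIL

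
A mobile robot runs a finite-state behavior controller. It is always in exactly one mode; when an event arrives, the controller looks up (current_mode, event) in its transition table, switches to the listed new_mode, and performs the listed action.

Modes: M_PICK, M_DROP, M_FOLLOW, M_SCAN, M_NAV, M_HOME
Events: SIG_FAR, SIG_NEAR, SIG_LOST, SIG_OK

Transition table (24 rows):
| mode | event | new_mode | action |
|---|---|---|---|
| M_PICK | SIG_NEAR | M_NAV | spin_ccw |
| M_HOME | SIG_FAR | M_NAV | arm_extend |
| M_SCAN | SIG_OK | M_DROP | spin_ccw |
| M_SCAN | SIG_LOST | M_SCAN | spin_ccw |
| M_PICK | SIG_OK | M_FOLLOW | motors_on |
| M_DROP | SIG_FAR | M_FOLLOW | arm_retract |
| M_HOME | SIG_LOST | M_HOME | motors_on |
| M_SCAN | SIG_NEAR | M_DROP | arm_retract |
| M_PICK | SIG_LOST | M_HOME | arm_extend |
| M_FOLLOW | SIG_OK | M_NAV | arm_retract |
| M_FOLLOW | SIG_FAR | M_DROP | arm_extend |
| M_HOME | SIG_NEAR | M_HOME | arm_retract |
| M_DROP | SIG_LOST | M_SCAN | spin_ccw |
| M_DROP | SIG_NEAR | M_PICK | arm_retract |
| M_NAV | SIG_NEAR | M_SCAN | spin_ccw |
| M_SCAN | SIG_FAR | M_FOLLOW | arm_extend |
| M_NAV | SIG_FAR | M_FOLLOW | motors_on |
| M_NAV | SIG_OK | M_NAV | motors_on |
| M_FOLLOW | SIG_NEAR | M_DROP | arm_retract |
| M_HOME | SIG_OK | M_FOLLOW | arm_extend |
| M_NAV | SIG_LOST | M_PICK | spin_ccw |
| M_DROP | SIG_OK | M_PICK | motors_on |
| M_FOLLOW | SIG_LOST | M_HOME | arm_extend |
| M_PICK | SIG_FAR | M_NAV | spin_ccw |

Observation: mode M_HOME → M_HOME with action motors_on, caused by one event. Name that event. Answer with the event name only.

SIG_LOST

try SIG_FAR: (M_HOME, SIG_FAR) → (M_NAV, arm_extend)
try SIG_NEAR: (M_HOME, SIG_NEAR) → (M_HOME, arm_retract)
try SIG_LOST: (M_HOME, SIG_LOST) → (M_HOME, motors_on)  ← matches
try SIG_OK: (M_HOME, SIG_OK) → (M_FOLLOW, arm_extend)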